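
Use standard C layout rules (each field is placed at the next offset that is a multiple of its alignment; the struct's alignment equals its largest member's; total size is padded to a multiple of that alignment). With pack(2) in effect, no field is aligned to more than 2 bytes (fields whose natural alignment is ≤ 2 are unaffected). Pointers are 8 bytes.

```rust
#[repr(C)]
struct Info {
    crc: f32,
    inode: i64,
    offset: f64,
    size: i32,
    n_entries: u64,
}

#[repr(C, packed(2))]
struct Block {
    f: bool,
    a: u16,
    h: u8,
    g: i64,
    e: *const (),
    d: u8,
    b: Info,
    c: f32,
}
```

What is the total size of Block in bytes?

68 bytes

Info: @0: crc [4B, align 4] → 4; +4 pad (align 8); @8: inode [8B, align 8] → 16; @16: offset [8B, align 8] → 24; @24: size [4B, align 4] → 28; +4 pad (align 8); @32: n_entries [8B, align 8] → 40; size 40, align 8
@0: f [1B, align 1] → 1
+1 pad (align 2)
@2: a [2B, align 2] → 4
@4: h [1B, align 1] → 5
+1 pad (align 2)
@6: g [8B, align 2] → 14
@14: e [8B, align 2] → 22
@22: d [1B, align 1] → 23
+1 pad (align 2)
@24: b [40B, align 2] → 64
@64: c [4B, align 2] → 68
size 68, align 2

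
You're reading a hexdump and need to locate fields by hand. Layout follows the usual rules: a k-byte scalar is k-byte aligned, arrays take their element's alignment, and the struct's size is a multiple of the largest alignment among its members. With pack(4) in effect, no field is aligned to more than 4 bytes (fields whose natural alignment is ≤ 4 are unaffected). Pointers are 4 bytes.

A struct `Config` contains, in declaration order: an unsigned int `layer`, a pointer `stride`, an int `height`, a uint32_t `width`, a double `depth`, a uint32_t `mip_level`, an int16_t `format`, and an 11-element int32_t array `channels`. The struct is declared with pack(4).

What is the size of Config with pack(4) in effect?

76

@0: layer [4B, align 4] → 4
@4: stride [4B, align 4] → 8
@8: height [4B, align 4] → 12
@12: width [4B, align 4] → 16
@16: depth [8B, align 4] → 24
@24: mip_level [4B, align 4] → 28
@28: format [2B, align 2] → 30
+2 pad (align 4)
@32: channels [44B, align 4] → 76
size 76, align 4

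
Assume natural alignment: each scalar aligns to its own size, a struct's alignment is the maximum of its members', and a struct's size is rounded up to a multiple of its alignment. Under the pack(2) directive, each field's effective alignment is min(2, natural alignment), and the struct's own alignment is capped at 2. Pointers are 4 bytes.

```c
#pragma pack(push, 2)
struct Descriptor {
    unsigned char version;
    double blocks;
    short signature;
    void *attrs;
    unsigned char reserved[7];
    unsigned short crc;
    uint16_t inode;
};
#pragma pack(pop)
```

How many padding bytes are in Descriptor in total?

2

@0: version [1B, align 1] → 1
+1 pad (align 2)
@2: blocks [8B, align 2] → 10
@10: signature [2B, align 2] → 12
@12: attrs [4B, align 2] → 16
@16: reserved [7B, align 1] → 23
+1 pad (align 2)
@24: crc [2B, align 2] → 26
@26: inode [2B, align 2] → 28
size 28, align 2
data bytes 26, size 28 → padding 2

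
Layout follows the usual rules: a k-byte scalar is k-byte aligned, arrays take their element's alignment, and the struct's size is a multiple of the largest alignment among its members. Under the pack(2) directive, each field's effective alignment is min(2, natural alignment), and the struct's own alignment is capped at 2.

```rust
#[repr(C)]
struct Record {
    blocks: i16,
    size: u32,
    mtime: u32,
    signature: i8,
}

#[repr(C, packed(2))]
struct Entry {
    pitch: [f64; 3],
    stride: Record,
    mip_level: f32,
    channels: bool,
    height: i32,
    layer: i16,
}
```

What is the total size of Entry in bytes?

Record: 0..2  blocks  (2B, 2-aligned); 2..4  -- padding (2B); 4..8  size  (4B, 4-aligned); 8..12  mtime  (4B, 4-aligned); 12..13  signature  (1B, 1-aligned); 13..16  -- tail padding (3B); sizeof = 16, alignof = 4
0..24  pitch  (24B, 2-aligned)
24..40  stride  (16B, 2-aligned)
40..44  mip_level  (4B, 2-aligned)
44..45  channels  (1B, 1-aligned)
45..46  -- padding (1B)
46..50  height  (4B, 2-aligned)
50..52  layer  (2B, 2-aligned)
sizeof = 52, alignof = 2

52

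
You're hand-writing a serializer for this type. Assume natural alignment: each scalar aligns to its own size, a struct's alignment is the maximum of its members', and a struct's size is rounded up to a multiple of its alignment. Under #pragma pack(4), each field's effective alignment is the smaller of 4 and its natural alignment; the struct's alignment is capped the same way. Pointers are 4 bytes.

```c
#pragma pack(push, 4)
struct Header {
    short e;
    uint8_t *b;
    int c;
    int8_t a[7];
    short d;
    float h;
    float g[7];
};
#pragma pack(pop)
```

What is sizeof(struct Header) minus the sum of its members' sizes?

e at 0 (size 2, align 2) → ends 2
pad 2 to align 4 for b
b at 4 (size 4, align 4) → ends 8
c at 8 (size 4, align 4) → ends 12
a at 12 (size 7, align 1) → ends 19
pad 1 to align 2 for d
d at 20 (size 2, align 2) → ends 22
pad 2 to align 4 for h
h at 24 (size 4, align 4) → ends 28
g at 28 (size 28, align 4) → ends 56
total 56 bytes, alignment 4
data bytes 51, size 56 → padding 5

5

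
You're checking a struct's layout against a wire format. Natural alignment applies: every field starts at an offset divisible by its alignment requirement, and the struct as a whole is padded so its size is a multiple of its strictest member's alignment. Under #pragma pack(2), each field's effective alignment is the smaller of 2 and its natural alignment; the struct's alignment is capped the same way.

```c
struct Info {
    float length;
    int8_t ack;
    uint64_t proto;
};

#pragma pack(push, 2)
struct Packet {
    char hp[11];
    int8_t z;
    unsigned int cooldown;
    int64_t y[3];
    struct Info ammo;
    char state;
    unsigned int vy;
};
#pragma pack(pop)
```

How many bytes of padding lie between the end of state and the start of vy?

Info: @0: length [4B, align 4] → 4; @4: ack [1B, align 1] → 5; +3 pad (align 8); @8: proto [8B, align 8] → 16; size 16, align 8
@0: hp [11B, align 1] → 11
@11: z [1B, align 1] → 12
@12: cooldown [4B, align 2] → 16
@16: y [24B, align 2] → 40
@40: ammo [16B, align 2] → 56
@56: state [1B, align 1] → 57
+1 pad (align 2)
@58: vy [4B, align 2] → 62

1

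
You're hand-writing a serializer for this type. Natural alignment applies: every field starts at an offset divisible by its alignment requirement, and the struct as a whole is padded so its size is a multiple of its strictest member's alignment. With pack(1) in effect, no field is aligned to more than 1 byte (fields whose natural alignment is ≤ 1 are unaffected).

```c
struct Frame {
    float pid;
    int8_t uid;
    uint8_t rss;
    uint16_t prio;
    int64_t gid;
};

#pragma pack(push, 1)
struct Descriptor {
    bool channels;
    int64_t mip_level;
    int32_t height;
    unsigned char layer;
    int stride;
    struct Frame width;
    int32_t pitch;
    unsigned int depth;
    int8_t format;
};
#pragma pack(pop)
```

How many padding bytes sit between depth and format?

Frame: @0: pid [4B, align 4] → 4; @4: uid [1B, align 1] → 5; @5: rss [1B, align 1] → 6; @6: prio [2B, align 2] → 8; @8: gid [8B, align 8] → 16; size 16, align 8
@0: channels [1B, align 1] → 1
@1: mip_level [8B, align 1] → 9
@9: height [4B, align 1] → 13
@13: layer [1B, align 1] → 14
@14: stride [4B, align 1] → 18
@18: width [16B, align 1] → 34
@34: pitch [4B, align 1] → 38
@38: depth [4B, align 1] → 42
@42: format [1B, align 1] → 43

0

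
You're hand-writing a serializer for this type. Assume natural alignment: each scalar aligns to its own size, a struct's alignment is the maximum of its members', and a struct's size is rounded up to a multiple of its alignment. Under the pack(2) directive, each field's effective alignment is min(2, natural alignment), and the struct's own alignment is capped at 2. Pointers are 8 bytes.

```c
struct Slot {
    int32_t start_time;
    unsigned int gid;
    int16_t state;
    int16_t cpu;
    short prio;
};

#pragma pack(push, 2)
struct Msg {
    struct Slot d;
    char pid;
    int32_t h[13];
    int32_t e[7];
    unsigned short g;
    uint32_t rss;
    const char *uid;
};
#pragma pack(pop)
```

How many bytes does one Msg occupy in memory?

Slot: 0..4  start_time  (4B, 4-aligned); 4..8  gid  (4B, 4-aligned); 8..10  state  (2B, 2-aligned); 10..12  cpu  (2B, 2-aligned); 12..14  prio  (2B, 2-aligned); 14..16  -- tail padding (2B); sizeof = 16, alignof = 4
0..16  d  (16B, 2-aligned)
16..17  pid  (1B, 1-aligned)
17..18  -- padding (1B)
18..70  h  (52B, 2-aligned)
70..98  e  (28B, 2-aligned)
98..100  g  (2B, 2-aligned)
100..104  rss  (4B, 2-aligned)
104..112  uid  (8B, 2-aligned)
sizeof = 112, alignof = 2

112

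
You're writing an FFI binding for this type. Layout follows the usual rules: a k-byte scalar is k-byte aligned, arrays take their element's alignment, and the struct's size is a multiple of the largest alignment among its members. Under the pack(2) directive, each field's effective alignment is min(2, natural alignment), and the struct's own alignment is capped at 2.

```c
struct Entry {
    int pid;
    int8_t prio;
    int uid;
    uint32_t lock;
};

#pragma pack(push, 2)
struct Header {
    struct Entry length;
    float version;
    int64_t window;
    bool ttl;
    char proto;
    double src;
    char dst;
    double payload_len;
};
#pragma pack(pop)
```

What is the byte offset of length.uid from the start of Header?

Entry: @0: pid [4B, align 4] → 4; @4: prio [1B, align 1] → 5; +3 pad (align 4); @8: uid [4B, align 4] → 12; @12: lock [4B, align 4] → 16; size 16, align 4
@0: length [16B, align 2] → 16
within Entry: uid at 8
0 + 8 = 8

8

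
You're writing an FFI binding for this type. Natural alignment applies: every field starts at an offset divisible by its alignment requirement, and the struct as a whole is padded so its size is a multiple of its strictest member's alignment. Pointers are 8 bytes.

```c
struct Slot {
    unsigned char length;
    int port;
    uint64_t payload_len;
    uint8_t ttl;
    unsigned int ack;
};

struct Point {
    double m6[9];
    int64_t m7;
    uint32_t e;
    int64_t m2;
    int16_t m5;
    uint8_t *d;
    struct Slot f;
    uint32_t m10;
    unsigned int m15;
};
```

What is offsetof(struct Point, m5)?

Slot: 0..1  length  (1B, 1-aligned); 1..4  -- padding (3B); 4..8  port  (4B, 4-aligned); 8..16  payload_len  (8B, 8-aligned); 16..17  ttl  (1B, 1-aligned); 17..20  -- padding (3B); 20..24  ack  (4B, 4-aligned); sizeof = 24, alignof = 8
0..72  m6  (72B, 8-aligned)
72..80  m7  (8B, 8-aligned)
80..84  e  (4B, 4-aligned)
84..88  -- padding (4B)
88..96  m2  (8B, 8-aligned)
96..98  m5  (2B, 2-aligned)

96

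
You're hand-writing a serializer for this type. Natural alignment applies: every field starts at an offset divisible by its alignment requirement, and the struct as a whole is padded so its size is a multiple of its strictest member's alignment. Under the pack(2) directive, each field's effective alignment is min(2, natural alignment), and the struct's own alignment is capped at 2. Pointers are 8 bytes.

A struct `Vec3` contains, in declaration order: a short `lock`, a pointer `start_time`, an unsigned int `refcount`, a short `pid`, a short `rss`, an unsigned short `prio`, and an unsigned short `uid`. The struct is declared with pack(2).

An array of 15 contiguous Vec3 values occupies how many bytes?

330

0..2  lock  (2B, 2-aligned)
2..10  start_time  (8B, 2-aligned)
10..14  refcount  (4B, 2-aligned)
14..16  pid  (2B, 2-aligned)
16..18  rss  (2B, 2-aligned)
18..20  prio  (2B, 2-aligned)
20..22  uid  (2B, 2-aligned)
sizeof = 22, alignof = 2
array of 15: 15 × 22 = 330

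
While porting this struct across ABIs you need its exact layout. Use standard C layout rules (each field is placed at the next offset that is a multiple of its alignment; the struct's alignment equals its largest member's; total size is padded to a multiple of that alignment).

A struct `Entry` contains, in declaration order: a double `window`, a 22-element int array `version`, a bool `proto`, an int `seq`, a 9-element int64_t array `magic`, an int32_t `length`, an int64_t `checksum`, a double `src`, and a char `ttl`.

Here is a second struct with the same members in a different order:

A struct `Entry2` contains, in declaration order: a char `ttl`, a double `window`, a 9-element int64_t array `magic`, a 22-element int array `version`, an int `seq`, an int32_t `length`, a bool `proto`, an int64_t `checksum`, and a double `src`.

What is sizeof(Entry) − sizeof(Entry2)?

window at 0 (size 8, align 8) → ends 8
version at 8 (size 88, align 4) → ends 96
proto at 96 (size 1, align 1) → ends 97
pad 3 to align 4 for seq
seq at 100 (size 4, align 4) → ends 104
magic at 104 (size 72, align 8) → ends 176
length at 176 (size 4, align 4) → ends 180
pad 4 to align 8 for checksum
checksum at 184 (size 8, align 8) → ends 192
src at 192 (size 8, align 8) → ends 200
ttl at 200 (size 1, align 1) → ends 201
tail pad 7 to reach multiple of 8
total 208 bytes, alignment 8
— Entry2 —
ttl at 0 (size 1, align 1) → ends 1
pad 7 to align 8 for window
window at 8 (size 8, align 8) → ends 16
magic at 16 (size 72, align 8) → ends 88
version at 88 (size 88, align 4) → ends 176
seq at 176 (size 4, align 4) → ends 180
length at 180 (size 4, align 4) → ends 184
proto at 184 (size 1, align 1) → ends 185
pad 7 to align 8 for checksum
checksum at 192 (size 8, align 8) → ends 200
src at 200 (size 8, align 8) → ends 208
total 208 bytes, alignment 8
208 − 208 = 0

0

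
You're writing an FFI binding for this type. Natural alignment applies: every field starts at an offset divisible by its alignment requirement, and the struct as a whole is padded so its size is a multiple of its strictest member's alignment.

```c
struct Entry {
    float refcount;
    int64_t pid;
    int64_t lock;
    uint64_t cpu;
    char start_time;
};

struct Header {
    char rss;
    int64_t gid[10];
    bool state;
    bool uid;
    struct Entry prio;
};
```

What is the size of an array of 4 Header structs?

Entry: refcount at 0 (size 4, align 4) → ends 4; pad 4 to align 8 for pid; pid at 8 (size 8, align 8) → ends 16; lock at 16 (size 8, align 8) → ends 24; cpu at 24 (size 8, align 8) → ends 32; start_time at 32 (size 1, align 1) → ends 33; tail pad 7 to reach multiple of 8; total 40 bytes, alignment 8
rss at 0 (size 1, align 1) → ends 1
pad 7 to align 8 for gid
gid at 8 (size 80, align 8) → ends 88
state at 88 (size 1, align 1) → ends 89
uid at 89 (size 1, align 1) → ends 90
pad 6 to align 8 for prio
prio at 96 (size 40, align 8) → ends 136
total 136 bytes, alignment 8
array of 4: 4 × 136 = 544

544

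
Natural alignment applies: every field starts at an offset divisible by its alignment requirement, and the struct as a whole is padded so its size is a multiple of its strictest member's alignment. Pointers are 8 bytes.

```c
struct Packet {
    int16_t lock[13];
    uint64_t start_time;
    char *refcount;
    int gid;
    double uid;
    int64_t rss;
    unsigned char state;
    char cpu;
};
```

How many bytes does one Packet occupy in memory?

lock at 0 (size 26, align 2) → ends 26
pad 6 to align 8 for start_time
start_time at 32 (size 8, align 8) → ends 40
refcount at 40 (size 8, align 8) → ends 48
gid at 48 (size 4, align 4) → ends 52
pad 4 to align 8 for uid
uid at 56 (size 8, align 8) → ends 64
rss at 64 (size 8, align 8) → ends 72
state at 72 (size 1, align 1) → ends 73
cpu at 73 (size 1, align 1) → ends 74
tail pad 6 to reach multiple of 8
total 80 bytes, alignment 8

80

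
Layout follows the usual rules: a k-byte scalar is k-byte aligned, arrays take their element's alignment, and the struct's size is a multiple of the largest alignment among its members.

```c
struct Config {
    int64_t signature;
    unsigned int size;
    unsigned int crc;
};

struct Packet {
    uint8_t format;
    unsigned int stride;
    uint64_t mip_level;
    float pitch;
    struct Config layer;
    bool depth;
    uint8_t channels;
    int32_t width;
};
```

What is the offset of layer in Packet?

24

Config: 0..8  signature  (8B, 8-aligned); 8..12  size  (4B, 4-aligned); 12..16  crc  (4B, 4-aligned); sizeof = 16, alignof = 8
0..1  format  (1B, 1-aligned)
1..4  -- padding (3B)
4..8  stride  (4B, 4-aligned)
8..16  mip_level  (8B, 8-aligned)
16..20  pitch  (4B, 4-aligned)
20..24  -- padding (4B)
24..40  layer  (16B, 8-aligned)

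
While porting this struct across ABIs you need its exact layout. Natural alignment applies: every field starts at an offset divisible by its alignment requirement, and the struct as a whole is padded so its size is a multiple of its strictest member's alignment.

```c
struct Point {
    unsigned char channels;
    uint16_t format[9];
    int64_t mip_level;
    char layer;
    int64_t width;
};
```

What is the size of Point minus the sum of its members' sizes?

12

channels at 0 (size 1, align 1) → ends 1
pad 1 to align 2 for format
format at 2 (size 18, align 2) → ends 20
pad 4 to align 8 for mip_level
mip_level at 24 (size 8, align 8) → ends 32
layer at 32 (size 1, align 1) → ends 33
pad 7 to align 8 for width
width at 40 (size 8, align 8) → ends 48
total 48 bytes, alignment 8
data bytes 36, size 48 → padding 12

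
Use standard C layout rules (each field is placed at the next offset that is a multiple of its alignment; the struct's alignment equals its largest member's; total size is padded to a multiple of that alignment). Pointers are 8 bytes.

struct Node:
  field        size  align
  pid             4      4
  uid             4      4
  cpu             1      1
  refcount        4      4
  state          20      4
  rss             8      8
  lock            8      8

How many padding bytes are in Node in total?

pid at 0 (size 4, align 4) → ends 4
uid at 4 (size 4, align 4) → ends 8
cpu at 8 (size 1, align 1) → ends 9
pad 3 to align 4 for refcount
refcount at 12 (size 4, align 4) → ends 16
state at 16 (size 20, align 4) → ends 36
pad 4 to align 8 for rss
rss at 40 (size 8, align 8) → ends 48
lock at 48 (size 8, align 8) → ends 56
total 56 bytes, alignment 8
data bytes 49, size 56 → padding 7

7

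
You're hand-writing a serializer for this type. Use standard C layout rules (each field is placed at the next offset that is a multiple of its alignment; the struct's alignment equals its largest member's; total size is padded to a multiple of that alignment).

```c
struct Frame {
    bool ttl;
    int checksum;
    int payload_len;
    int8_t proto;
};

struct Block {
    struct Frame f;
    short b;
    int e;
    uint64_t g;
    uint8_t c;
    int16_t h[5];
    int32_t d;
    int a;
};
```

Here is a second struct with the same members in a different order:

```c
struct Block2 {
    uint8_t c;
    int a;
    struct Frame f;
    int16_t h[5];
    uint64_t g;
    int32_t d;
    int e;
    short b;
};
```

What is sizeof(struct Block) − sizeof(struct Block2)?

Frame: @0: ttl [1B, align 1] → 1; +3 pad (align 4); @4: checksum [4B, align 4] → 8; @8: payload_len [4B, align 4] → 12; @12: proto [1B, align 1] → 13; +3 tail pad (align 4); size 16, align 4
@0: f [16B, align 4] → 16
@16: b [2B, align 2] → 18
+2 pad (align 4)
@20: e [4B, align 4] → 24
@24: g [8B, align 8] → 32
@32: c [1B, align 1] → 33
+1 pad (align 2)
@34: h [10B, align 2] → 44
@44: d [4B, align 4] → 48
@48: a [4B, align 4] → 52
+4 tail pad (align 8)
size 56, align 8
— Block2 —
@0: c [1B, align 1] → 1
+3 pad (align 4)
@4: a [4B, align 4] → 8
@8: f [16B, align 4] → 24
@24: h [10B, align 2] → 34
+6 pad (align 8)
@40: g [8B, align 8] → 48
@48: d [4B, align 4] → 52
@52: e [4B, align 4] → 56
@56: b [2B, align 2] → 58
+6 tail pad (align 8)
size 64, align 8
56 − 64 = -8

-8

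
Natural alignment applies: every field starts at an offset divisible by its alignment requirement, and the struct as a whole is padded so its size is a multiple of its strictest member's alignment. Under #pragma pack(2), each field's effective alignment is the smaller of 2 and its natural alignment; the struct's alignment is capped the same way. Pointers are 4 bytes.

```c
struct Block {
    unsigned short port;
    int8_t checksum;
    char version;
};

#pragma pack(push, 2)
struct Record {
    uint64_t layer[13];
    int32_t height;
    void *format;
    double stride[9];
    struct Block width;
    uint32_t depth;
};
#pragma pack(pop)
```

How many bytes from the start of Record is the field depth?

188

Block: port at 0 (size 2, align 2) → ends 2; checksum at 2 (size 1, align 1) → ends 3; version at 3 (size 1, align 1) → ends 4; total 4 bytes, alignment 2
layer at 0 (size 104, align 2) → ends 104
height at 104 (size 4, align 2) → ends 108
format at 108 (size 4, align 2) → ends 112
stride at 112 (size 72, align 2) → ends 184
width at 184 (size 4, align 2) → ends 188
depth at 188 (size 4, align 2) → ends 192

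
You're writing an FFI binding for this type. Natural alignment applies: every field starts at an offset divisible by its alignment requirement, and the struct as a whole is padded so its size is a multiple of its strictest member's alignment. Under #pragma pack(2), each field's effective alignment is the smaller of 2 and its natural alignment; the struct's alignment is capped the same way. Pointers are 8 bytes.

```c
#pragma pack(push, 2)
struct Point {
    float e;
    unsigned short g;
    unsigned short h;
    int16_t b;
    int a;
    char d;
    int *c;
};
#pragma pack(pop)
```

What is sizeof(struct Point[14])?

336

e at 0 (size 4, align 2) → ends 4
g at 4 (size 2, align 2) → ends 6
h at 6 (size 2, align 2) → ends 8
b at 8 (size 2, align 2) → ends 10
a at 10 (size 4, align 2) → ends 14
d at 14 (size 1, align 1) → ends 15
pad 1 to align 2 for c
c at 16 (size 8, align 2) → ends 24
total 24 bytes, alignment 2
array of 14: 14 × 24 = 336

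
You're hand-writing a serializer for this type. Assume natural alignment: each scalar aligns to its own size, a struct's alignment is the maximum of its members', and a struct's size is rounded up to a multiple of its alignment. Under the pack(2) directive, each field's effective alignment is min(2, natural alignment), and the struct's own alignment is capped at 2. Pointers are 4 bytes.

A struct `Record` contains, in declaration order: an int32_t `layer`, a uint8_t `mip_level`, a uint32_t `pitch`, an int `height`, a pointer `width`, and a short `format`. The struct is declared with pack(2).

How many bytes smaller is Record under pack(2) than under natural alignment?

4

natural layout:
  0..4  layer  (4B, 4-aligned)
  4..5  mip_level  (1B, 1-aligned)
  5..8  -- padding (3B)
  8..12  pitch  (4B, 4-aligned)
  12..16  height  (4B, 4-aligned)
  16..20  width  (4B, 4-aligned)
  20..22  format  (2B, 2-aligned)
  22..24  -- tail padding (2B)
  sizeof = 24, alignof = 4
packed(2) layout:
  0..4  layer  (4B, 2-aligned)
  4..5  mip_level  (1B, 1-aligned)
  5..6  -- padding (1B)
  6..10  pitch  (4B, 2-aligned)
  10..14  height  (4B, 2-aligned)
  14..18  width  (4B, 2-aligned)
  18..20  format  (2B, 2-aligned)
  sizeof = 20, alignof = 2
24 − 20 = 4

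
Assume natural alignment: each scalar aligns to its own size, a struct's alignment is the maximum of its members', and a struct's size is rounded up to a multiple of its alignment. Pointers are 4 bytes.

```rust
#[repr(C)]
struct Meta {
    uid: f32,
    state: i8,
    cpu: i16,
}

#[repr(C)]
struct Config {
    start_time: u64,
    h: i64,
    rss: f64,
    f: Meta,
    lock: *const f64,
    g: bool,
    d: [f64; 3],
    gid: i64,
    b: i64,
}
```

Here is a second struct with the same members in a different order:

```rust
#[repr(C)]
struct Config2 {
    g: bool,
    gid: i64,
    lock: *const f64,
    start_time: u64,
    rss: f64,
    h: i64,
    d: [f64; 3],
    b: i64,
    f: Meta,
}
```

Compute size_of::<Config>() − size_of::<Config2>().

Meta: @0: uid [4B, align 4] → 4; @4: state [1B, align 1] → 5; +1 pad (align 2); @6: cpu [2B, align 2] → 8; size 8, align 4
@0: start_time [8B, align 8] → 8
@8: h [8B, align 8] → 16
@16: rss [8B, align 8] → 24
@24: f [8B, align 4] → 32
@32: lock [4B, align 4] → 36
@36: g [1B, align 1] → 37
+3 pad (align 8)
@40: d [24B, align 8] → 64
@64: gid [8B, align 8] → 72
@72: b [8B, align 8] → 80
size 80, align 8
— Config2 —
@0: g [1B, align 1] → 1
+7 pad (align 8)
@8: gid [8B, align 8] → 16
@16: lock [4B, align 4] → 20
+4 pad (align 8)
@24: start_time [8B, align 8] → 32
@32: rss [8B, align 8] → 40
@40: h [8B, align 8] → 48
@48: d [24B, align 8] → 72
@72: b [8B, align 8] → 80
@80: f [8B, align 4] → 88
size 88, align 8
80 − 88 = -8

-8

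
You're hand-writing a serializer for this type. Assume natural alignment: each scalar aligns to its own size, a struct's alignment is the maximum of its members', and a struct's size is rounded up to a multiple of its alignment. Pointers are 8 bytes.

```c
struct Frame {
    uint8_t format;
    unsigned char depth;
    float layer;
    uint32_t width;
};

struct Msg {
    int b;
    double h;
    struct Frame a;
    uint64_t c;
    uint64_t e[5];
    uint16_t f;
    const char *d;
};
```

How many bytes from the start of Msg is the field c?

32

Frame: format at 0 (size 1, align 1) → ends 1; depth at 1 (size 1, align 1) → ends 2; pad 2 to align 4 for layer; layer at 4 (size 4, align 4) → ends 8; width at 8 (size 4, align 4) → ends 12; total 12 bytes, alignment 4
b at 0 (size 4, align 4) → ends 4
pad 4 to align 8 for h
h at 8 (size 8, align 8) → ends 16
a at 16 (size 12, align 4) → ends 28
pad 4 to align 8 for c
c at 32 (size 8, align 8) → ends 40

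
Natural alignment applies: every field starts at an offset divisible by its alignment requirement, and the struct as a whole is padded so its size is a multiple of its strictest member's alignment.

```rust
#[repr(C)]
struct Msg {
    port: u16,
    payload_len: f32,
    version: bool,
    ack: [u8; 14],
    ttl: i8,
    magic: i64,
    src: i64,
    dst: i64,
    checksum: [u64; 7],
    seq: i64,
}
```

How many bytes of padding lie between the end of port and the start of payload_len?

@0: port [2B, align 2] → 2
+2 pad (align 4)
@4: payload_len [4B, align 4] → 8

2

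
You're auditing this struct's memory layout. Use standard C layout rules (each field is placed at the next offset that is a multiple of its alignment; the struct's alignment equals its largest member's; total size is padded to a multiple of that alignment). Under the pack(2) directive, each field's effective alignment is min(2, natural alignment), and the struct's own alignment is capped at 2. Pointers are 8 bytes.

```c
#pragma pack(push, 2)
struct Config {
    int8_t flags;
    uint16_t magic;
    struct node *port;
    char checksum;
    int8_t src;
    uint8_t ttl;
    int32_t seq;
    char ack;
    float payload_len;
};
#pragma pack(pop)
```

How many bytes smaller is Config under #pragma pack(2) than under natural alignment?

natural layout:
  @0: flags [1B, align 1] → 1
  +1 pad (align 2)
  @2: magic [2B, align 2] → 4
  +4 pad (align 8)
  @8: port [8B, align 8] → 16
  @16: checksum [1B, align 1] → 17
  @17: src [1B, align 1] → 18
  @18: ttl [1B, align 1] → 19
  +1 pad (align 4)
  @20: seq [4B, align 4] → 24
  @24: ack [1B, align 1] → 25
  +3 pad (align 4)
  @28: payload_len [4B, align 4] → 32
  size 32, align 8
packed(2) layout:
  @0: flags [1B, align 1] → 1
  +1 pad (align 2)
  @2: magic [2B, align 2] → 4
  @4: port [8B, align 2] → 12
  @12: checksum [1B, align 1] → 13
  @13: src [1B, align 1] → 14
  @14: ttl [1B, align 1] → 15
  +1 pad (align 2)
  @16: seq [4B, align 2] → 20
  @20: ack [1B, align 1] → 21
  +1 pad (align 2)
  @22: payload_len [4B, align 2] → 26
  size 26, align 2
32 − 26 = 6

6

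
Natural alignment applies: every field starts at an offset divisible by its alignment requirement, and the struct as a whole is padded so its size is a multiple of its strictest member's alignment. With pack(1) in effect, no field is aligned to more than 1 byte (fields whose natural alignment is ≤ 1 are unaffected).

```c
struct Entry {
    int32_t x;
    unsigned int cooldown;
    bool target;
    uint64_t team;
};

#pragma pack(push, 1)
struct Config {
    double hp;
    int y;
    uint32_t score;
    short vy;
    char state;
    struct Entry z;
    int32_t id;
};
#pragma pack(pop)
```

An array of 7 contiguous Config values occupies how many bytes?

Entry: 0..4  x  (4B, 4-aligned); 4..8  cooldown  (4B, 4-aligned); 8..9  target  (1B, 1-aligned); 9..16  -- padding (7B); 16..24  team  (8B, 8-aligned); sizeof = 24, alignof = 8
0..8  hp  (8B, 1-aligned)
8..12  y  (4B, 1-aligned)
12..16  score  (4B, 1-aligned)
16..18  vy  (2B, 1-aligned)
18..19  state  (1B, 1-aligned)
19..43  z  (24B, 1-aligned)
43..47  id  (4B, 1-aligned)
sizeof = 47, alignof = 1
array of 7: 7 × 47 = 329

329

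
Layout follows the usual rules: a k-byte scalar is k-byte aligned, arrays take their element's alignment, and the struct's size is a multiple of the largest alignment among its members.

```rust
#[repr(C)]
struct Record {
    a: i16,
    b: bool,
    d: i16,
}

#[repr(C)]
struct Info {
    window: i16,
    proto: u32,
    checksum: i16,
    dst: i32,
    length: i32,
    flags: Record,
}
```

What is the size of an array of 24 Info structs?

672

Record: @0: a [2B, align 2] → 2; @2: b [1B, align 1] → 3; +1 pad (align 2); @4: d [2B, align 2] → 6; size 6, align 2
@0: window [2B, align 2] → 2
+2 pad (align 4)
@4: proto [4B, align 4] → 8
@8: checksum [2B, align 2] → 10
+2 pad (align 4)
@12: dst [4B, align 4] → 16
@16: length [4B, align 4] → 20
@20: flags [6B, align 2] → 26
+2 tail pad (align 4)
size 28, align 4
array of 24: 24 × 28 = 672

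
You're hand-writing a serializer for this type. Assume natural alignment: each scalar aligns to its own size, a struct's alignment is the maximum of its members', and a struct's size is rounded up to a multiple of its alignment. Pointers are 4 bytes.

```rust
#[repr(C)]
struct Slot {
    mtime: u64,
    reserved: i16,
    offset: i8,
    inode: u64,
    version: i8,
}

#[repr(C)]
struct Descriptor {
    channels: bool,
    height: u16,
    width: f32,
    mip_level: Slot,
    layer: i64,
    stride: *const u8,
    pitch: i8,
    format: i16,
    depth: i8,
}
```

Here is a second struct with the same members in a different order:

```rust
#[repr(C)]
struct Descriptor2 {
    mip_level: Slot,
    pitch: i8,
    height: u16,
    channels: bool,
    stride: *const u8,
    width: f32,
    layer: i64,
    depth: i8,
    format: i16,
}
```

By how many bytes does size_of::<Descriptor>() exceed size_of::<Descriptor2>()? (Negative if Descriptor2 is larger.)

0

Slot: @0: mtime [8B, align 8] → 8; @8: reserved [2B, align 2] → 10; @10: offset [1B, align 1] → 11; +5 pad (align 8); @16: inode [8B, align 8] → 24; @24: version [1B, align 1] → 25; +7 tail pad (align 8); size 32, align 8
@0: channels [1B, align 1] → 1
+1 pad (align 2)
@2: height [2B, align 2] → 4
@4: width [4B, align 4] → 8
@8: mip_level [32B, align 8] → 40
@40: layer [8B, align 8] → 48
@48: stride [4B, align 4] → 52
@52: pitch [1B, align 1] → 53
+1 pad (align 2)
@54: format [2B, align 2] → 56
@56: depth [1B, align 1] → 57
+7 tail pad (align 8)
size 64, align 8
— Descriptor2 —
@0: mip_level [32B, align 8] → 32
@32: pitch [1B, align 1] → 33
+1 pad (align 2)
@34: height [2B, align 2] → 36
@36: channels [1B, align 1] → 37
+3 pad (align 4)
@40: stride [4B, align 4] → 44
@44: width [4B, align 4] → 48
@48: layer [8B, align 8] → 56
@56: depth [1B, align 1] → 57
+1 pad (align 2)
@58: format [2B, align 2] → 60
+4 tail pad (align 8)
size 64, align 8
64 − 64 = 0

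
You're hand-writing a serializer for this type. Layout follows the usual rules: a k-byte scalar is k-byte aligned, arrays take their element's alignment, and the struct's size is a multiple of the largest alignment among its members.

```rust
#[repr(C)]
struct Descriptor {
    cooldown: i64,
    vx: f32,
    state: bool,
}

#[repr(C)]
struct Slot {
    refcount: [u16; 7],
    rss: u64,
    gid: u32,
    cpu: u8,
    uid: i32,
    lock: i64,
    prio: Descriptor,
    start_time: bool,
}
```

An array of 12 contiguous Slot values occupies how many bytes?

864

Descriptor: cooldown at 0 (size 8, align 8) → ends 8; vx at 8 (size 4, align 4) → ends 12; state at 12 (size 1, align 1) → ends 13; tail pad 3 to reach multiple of 8; total 16 bytes, alignment 8
refcount at 0 (size 14, align 2) → ends 14
pad 2 to align 8 for rss
rss at 16 (size 8, align 8) → ends 24
gid at 24 (size 4, align 4) → ends 28
cpu at 28 (size 1, align 1) → ends 29
pad 3 to align 4 for uid
uid at 32 (size 4, align 4) → ends 36
pad 4 to align 8 for lock
lock at 40 (size 8, align 8) → ends 48
prio at 48 (size 16, align 8) → ends 64
start_time at 64 (size 1, align 1) → ends 65
tail pad 7 to reach multiple of 8
total 72 bytes, alignment 8
array of 12: 12 × 72 = 864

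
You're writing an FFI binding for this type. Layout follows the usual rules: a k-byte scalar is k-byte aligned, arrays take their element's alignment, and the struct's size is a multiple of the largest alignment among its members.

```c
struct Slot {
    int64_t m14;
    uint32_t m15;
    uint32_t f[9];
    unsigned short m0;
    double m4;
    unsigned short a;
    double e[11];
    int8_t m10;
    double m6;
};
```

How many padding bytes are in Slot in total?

@0: m14 [8B, align 8] → 8
@8: m15 [4B, align 4] → 12
@12: f [36B, align 4] → 48
@48: m0 [2B, align 2] → 50
+6 pad (align 8)
@56: m4 [8B, align 8] → 64
@64: a [2B, align 2] → 66
+6 pad (align 8)
@72: e [88B, align 8] → 160
@160: m10 [1B, align 1] → 161
+7 pad (align 8)
@168: m6 [8B, align 8] → 176
size 176, align 8
data bytes 157, size 176 → padding 19

19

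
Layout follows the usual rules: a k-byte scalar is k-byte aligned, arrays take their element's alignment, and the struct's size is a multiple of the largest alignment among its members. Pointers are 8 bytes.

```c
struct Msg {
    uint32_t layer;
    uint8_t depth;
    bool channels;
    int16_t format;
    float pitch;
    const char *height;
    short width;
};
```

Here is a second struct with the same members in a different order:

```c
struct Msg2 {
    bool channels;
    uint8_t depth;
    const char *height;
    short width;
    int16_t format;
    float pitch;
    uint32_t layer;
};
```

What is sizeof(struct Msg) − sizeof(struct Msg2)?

@0: layer [4B, align 4] → 4
@4: depth [1B, align 1] → 5
@5: channels [1B, align 1] → 6
@6: format [2B, align 2] → 8
@8: pitch [4B, align 4] → 12
+4 pad (align 8)
@16: height [8B, align 8] → 24
@24: width [2B, align 2] → 26
+6 tail pad (align 8)
size 32, align 8
— Msg2 —
@0: channels [1B, align 1] → 1
@1: depth [1B, align 1] → 2
+6 pad (align 8)
@8: height [8B, align 8] → 16
@16: width [2B, align 2] → 18
@18: format [2B, align 2] → 20
@20: pitch [4B, align 4] → 24
@24: layer [4B, align 4] → 28
+4 tail pad (align 8)
size 32, align 8
32 − 32 = 0

0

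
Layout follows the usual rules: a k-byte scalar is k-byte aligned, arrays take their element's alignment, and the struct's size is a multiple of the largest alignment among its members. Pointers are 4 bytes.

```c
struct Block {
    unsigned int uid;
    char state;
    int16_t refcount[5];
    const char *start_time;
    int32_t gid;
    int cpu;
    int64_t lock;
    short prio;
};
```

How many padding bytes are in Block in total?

@0: uid [4B, align 4] → 4
@4: state [1B, align 1] → 5
+1 pad (align 2)
@6: refcount [10B, align 2] → 16
@16: start_time [4B, align 4] → 20
@20: gid [4B, align 4] → 24
@24: cpu [4B, align 4] → 28
+4 pad (align 8)
@32: lock [8B, align 8] → 40
@40: prio [2B, align 2] → 42
+6 tail pad (align 8)
size 48, align 8
data bytes 37, size 48 → padding 11

11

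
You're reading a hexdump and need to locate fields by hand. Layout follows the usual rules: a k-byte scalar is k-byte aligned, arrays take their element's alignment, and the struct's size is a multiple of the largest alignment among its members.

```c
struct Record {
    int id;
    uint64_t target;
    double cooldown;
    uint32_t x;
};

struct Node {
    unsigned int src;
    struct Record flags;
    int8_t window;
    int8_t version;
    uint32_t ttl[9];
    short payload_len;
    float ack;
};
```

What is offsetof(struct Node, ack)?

84

Record: 0..4  id  (4B, 4-aligned); 4..8  -- padding (4B); 8..16  target  (8B, 8-aligned); 16..24  cooldown  (8B, 8-aligned); 24..28  x  (4B, 4-aligned); 28..32  -- tail padding (4B); sizeof = 32, alignof = 8
0..4  src  (4B, 4-aligned)
4..8  -- padding (4B)
8..40  flags  (32B, 8-aligned)
40..41  window  (1B, 1-aligned)
41..42  version  (1B, 1-aligned)
42..44  -- padding (2B)
44..80  ttl  (36B, 4-aligned)
80..82  payload_len  (2B, 2-aligned)
82..84  -- padding (2B)
84..88  ack  (4B, 4-aligned)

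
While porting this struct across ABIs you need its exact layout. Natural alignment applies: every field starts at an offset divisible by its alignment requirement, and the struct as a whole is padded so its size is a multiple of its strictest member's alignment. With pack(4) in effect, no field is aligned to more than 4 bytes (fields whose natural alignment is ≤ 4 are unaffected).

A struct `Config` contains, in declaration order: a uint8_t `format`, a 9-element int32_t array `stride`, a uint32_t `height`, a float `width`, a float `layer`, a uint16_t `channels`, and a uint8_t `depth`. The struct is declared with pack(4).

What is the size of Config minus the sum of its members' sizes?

4

@0: format [1B, align 1] → 1
+3 pad (align 4)
@4: stride [36B, align 4] → 40
@40: height [4B, align 4] → 44
@44: width [4B, align 4] → 48
@48: layer [4B, align 4] → 52
@52: channels [2B, align 2] → 54
@54: depth [1B, align 1] → 55
+1 tail pad (align 4)
size 56, align 4
data bytes 52, size 56 → padding 4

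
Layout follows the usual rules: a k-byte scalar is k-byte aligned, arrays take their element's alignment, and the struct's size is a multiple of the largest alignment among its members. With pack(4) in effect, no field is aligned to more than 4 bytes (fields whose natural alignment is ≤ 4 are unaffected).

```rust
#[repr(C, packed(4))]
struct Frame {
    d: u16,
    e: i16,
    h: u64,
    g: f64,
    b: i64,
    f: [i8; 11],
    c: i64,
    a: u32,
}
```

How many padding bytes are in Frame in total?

0..2  d  (2B, 2-aligned)
2..4  e  (2B, 2-aligned)
4..12  h  (8B, 4-aligned)
12..20  g  (8B, 4-aligned)
20..28  b  (8B, 4-aligned)
28..39  f  (11B, 1-aligned)
39..40  -- padding (1B)
40..48  c  (8B, 4-aligned)
48..52  a  (4B, 4-aligned)
sizeof = 52, alignof = 4
data bytes 51, size 52 → padding 1

1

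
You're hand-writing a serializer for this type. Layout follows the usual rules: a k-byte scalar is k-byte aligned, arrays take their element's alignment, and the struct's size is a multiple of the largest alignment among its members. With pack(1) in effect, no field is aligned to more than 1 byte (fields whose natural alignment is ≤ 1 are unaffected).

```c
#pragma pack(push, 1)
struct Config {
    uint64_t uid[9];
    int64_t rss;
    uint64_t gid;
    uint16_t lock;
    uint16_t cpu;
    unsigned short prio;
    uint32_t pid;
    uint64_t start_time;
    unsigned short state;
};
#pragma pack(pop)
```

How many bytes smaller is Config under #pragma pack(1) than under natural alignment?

12

natural layout:
  @0: uid [72B, align 8] → 72
  @72: rss [8B, align 8] → 80
  @80: gid [8B, align 8] → 88
  @88: lock [2B, align 2] → 90
  @90: cpu [2B, align 2] → 92
  @92: prio [2B, align 2] → 94
  +2 pad (align 4)
  @96: pid [4B, align 4] → 100
  +4 pad (align 8)
  @104: start_time [8B, align 8] → 112
  @112: state [2B, align 2] → 114
  +6 tail pad (align 8)
  size 120, align 8
packed(1) layout:
  @0: uid [72B, align 1] → 72
  @72: rss [8B, align 1] → 80
  @80: gid [8B, align 1] → 88
  @88: lock [2B, align 1] → 90
  @90: cpu [2B, align 1] → 92
  @92: prio [2B, align 1] → 94
  @94: pid [4B, align 1] → 98
  @98: start_time [8B, align 1] → 106
  @106: state [2B, align 1] → 108
  size 108, align 1
120 − 108 = 12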